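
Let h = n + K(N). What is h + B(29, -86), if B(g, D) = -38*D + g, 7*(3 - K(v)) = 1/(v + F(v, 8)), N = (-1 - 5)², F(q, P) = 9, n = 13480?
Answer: 5285699/315 ≈ 16780.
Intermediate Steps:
N = 36 (N = (-6)² = 36)
K(v) = 3 - 1/(7*(9 + v)) (K(v) = 3 - 1/(7*(v + 9)) = 3 - 1/(7*(9 + v)))
B(g, D) = g - 38*D
h = 4247144/315 (h = 13480 + (188 + 21*36)/(7*(9 + 36)) = 13480 + (⅐)*(188 + 756)/45 = 13480 + (⅐)*(1/45)*944 = 13480 + 944/315 = 4247144/315 ≈ 13483.)
h + B(29, -86) = 4247144/315 + (29 - 38*(-86)) = 4247144/315 + (29 + 3268) = 4247144/315 + 3297 = 5285699/315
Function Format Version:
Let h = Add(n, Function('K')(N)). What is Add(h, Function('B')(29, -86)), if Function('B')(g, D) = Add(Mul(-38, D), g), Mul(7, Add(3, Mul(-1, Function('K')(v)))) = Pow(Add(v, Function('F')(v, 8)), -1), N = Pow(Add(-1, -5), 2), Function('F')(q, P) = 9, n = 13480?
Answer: Rational(5285699, 315) ≈ 16780.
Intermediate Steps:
N = 36 (N = Pow(-6, 2) = 36)
Function('K')(v) = Add(3, Mul(Rational(-1, 7), Pow(Add(9, v), -1))) (Function('K')(v) = Add(3, Mul(Rational(-1, 7), Pow(Add(v, 9), -1))) = Add(3, Mul(Rational(-1, 7), Pow(Add(9, v), -1))))
Function('B')(g, D) = Add(g, Mul(-38, D))
h = Rational(4247144, 315) (h = Add(13480, Mul(Rational(1, 7), Pow(Add(9, 36), -1), Add(188, Mul(21, 36)))) = Add(13480, Mul(Rational(1, 7), Pow(45, -1), Add(188, 756))) = Add(13480, Mul(Rational(1, 7), Rational(1, 45), 944)) = Add(13480, Rational(944, 315)) = Rational(4247144, 315) ≈ 13483.)
Add(h, Function('B')(29, -86)) = Add(Rational(4247144, 315), Add(29, Mul(-38, -86))) = Add(Rational(4247144, 315), Add(29, 3268)) = Add(Rational(4247144, 315), 3297) = Rational(5285699, 315)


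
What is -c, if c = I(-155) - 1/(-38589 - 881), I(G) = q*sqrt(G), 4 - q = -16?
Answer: -1/39470 - 20*I*sqrt(155) ≈ -2.5336e-5 - 249.0*I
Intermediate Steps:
q = 20 (q = 4 - 1*(-16) = 4 + 16 = 20)
I(G) = 20*sqrt(G)
c = 1/39470 + 20*I*sqrt(155) (c = 20*sqrt(-155) - 1/(-38589 - 881) = 20*(I*sqrt(155)) - 1/(-39470) = 20*I*sqrt(155) - 1*(-1/39470) = 20*I*sqrt(155) + 1/39470 = 1/39470 + 20*I*sqrt(155) ≈ 2.5336e-5 + 249.0*I)
-c = -(1/39470 + 20*I*sqrt(155)) = -1/39470 - 20*I*sqrt(155)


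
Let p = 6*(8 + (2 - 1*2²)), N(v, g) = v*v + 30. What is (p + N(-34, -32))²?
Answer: 1493284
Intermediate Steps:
N(v, g) = 30 + v² (N(v, g) = v² + 30 = 30 + v²)
p = 36 (p = 6*(8 + (2 - 1*4)) = 6*(8 + (2 - 4)) = 6*(8 - 2) = 6*6 = 36)
(p + N(-34, -32))² = (36 + (30 + (-34)²))² = (36 + (30 + 1156))² = (36 + 1186)² = 1222² = 1493284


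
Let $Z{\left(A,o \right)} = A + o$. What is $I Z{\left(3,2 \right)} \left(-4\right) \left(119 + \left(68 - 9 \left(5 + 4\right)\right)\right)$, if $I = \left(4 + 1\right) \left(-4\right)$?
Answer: $42400$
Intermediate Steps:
$I = -20$ ($I = 5 \left(-4\right) = -20$)
$I Z{\left(3,2 \right)} \left(-4\right) \left(119 + \left(68 - 9 \left(5 + 4\right)\right)\right) = - 20 \left(3 + 2\right) \left(-4\right) \left(119 + \left(68 - 9 \left(5 + 4\right)\right)\right) = \left(-20\right) 5 \left(-4\right) \left(119 + \left(68 - 9 \cdot 9\right)\right) = \left(-100\right) \left(-4\right) \left(119 + \left(68 - 81\right)\right) = 400 \left(119 + \left(68 - 81\right)\right) = 400 \left(119 - 13\right) = 400 \cdot 106 = 42400$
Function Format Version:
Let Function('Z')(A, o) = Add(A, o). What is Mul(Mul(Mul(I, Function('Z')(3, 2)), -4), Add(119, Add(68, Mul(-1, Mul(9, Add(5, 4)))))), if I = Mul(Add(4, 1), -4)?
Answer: 42400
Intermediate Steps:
I = -20 (I = Mul(5, -4) = -20)
Mul(Mul(Mul(I, Function('Z')(3, 2)), -4), Add(119, Add(68, Mul(-1, Mul(9, Add(5, 4)))))) = Mul(Mul(Mul(-20, Add(3, 2)), -4), Add(119, Add(68, Mul(-1, Mul(9, Add(5, 4)))))) = Mul(Mul(Mul(-20, 5), -4), Add(119, Add(68, Mul(-1, Mul(9, 9))))) = Mul(Mul(-100, -4), Add(119, Add(68, Mul(-1, 81)))) = Mul(400, Add(119, Add(68, -81))) = Mul(400, Add(119, -13)) = Mul(400, 106) = 42400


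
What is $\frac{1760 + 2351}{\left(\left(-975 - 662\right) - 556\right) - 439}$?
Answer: $- \frac{4111}{2632} \approx -1.5619$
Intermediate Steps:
$\frac{1760 + 2351}{\left(\left(-975 - 662\right) - 556\right) - 439} = \frac{4111}{\left(-1637 - 556\right) - 439} = \frac{4111}{-2193 - 439} = \frac{4111}{-2632} = 4111 \left(- \frac{1}{2632}\right) = - \frac{4111}{2632}$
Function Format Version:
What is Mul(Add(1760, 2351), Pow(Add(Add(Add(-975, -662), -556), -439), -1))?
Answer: Rational(-4111, 2632) ≈ -1.5619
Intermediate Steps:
Mul(Add(1760, 2351), Pow(Add(Add(Add(-975, -662), -556), -439), -1)) = Mul(4111, Pow(Add(Add(-1637, -556), -439), -1)) = Mul(4111, Pow(Add(-2193, -439), -1)) = Mul(4111, Pow(-2632, -1)) = Mul(4111, Rational(-1, 2632)) = Rational(-4111, 2632)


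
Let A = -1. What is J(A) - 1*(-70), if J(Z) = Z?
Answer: 69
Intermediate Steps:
J(A) - 1*(-70) = -1 - 1*(-70) = -1 + 70 = 69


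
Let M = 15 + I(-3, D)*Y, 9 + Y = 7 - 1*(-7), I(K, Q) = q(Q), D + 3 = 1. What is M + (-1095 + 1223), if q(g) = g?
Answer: 133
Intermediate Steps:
D = -2 (D = -3 + 1 = -2)
I(K, Q) = Q
Y = 5 (Y = -9 + (7 - 1*(-7)) = -9 + (7 + 7) = -9 + 14 = 5)
M = 5 (M = 15 - 2*5 = 15 - 10 = 5)
M + (-1095 + 1223) = 5 + (-1095 + 1223) = 5 + 128 = 133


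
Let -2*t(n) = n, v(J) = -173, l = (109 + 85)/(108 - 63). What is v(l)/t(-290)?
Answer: -173/145 ≈ -1.1931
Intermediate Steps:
l = 194/45 ≈ 4.3111
t(n) = -n/2
v(l)/t(-290) = -173/((-½*(-290))) = -173/145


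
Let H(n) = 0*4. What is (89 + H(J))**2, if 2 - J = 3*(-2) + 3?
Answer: 7921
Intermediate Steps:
J = 5 (J = 2 - (3*(-2) + 3) = 2 - (-6 + 3) = 2 - 1*(-3) = 2 + 3 = 5)
H(n) = 0
(89 + H(J))**2 = (89 + 0)**2 = 89**2 = 7921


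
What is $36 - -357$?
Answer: $393$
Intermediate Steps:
$36 - -357 = 36 + 357 = 393$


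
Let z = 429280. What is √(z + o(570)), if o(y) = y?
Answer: 5*√17194 ≈ 655.63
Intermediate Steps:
√(z + o(570)) = √(429280 + 570) = √429850 = 5*√17194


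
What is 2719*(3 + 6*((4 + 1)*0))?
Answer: 8157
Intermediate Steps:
2719*(3 + 6*((4 + 1)*0)) = 2719*(3 + 6*(5*0)) = 2719*(3 + 6*0) = 2719*(3 + 0) = 2719*3 = 8157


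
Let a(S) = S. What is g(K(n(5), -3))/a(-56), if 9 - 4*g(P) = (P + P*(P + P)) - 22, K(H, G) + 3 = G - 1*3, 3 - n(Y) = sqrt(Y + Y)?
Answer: 61/112 ≈ 0.54464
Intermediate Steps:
n(Y) = 3 - sqrt(2)*sqrt(Y) (n(Y) = 3 - sqrt(Y + Y) = 3 - sqrt(2*Y) = 3 - sqrt(2)*sqrt(Y))
K(H, G) = -6 + G (K(H, G) = -3 + (G - 1*3) = -3 + (G - 3) = -3 + (-3 + G) = -6 + G)
g(P) = 31/4 - P**2/2 - P/4 (g(P) = 9/4 - ((P + P*(P + P)) - 22)/4 = 9/4 - ((P + P*(2*P)) - 22)/4 = 9/4 - ((P + 2*P**2) - 22)/4 = 9/4 - (-22 + P + 2*P**2)/4 = 9/4 + (11/2 - P**2/2 - P/4) = 31/4 - P**2/2 - P/4)
g(K(n(5), -3))/a(-56) = (31/4 - (-6 - 3)**2/2 - (-6 - 3)/4)/(-56) = (31/4 - 1/2*(-9)**2 - 1/4*(-9))*(-1/56) = (31/4 - 1/2*81 + 9/4)*(-1/56) = (31/4 - 81/2 + 9/4)*(-1/56) = -61/2*(-1/56) = 61/112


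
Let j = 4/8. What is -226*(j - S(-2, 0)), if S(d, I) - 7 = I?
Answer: 1469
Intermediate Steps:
S(d, I) = 7 + I
j = 1/2 (j = 4*(1/8) = 1/2 ≈ 0.50000)
-226*(j - S(-2, 0)) = -226*(1/2 - (7 + 0)) = -226*(1/2 - 1*7) = -226*(1/2 - 7) = -226*(-13/2) = 1469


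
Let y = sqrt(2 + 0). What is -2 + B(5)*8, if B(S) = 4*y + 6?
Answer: 46 + 32*sqrt(2) ≈ 91.255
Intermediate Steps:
y = sqrt(2) ≈ 1.4142
B(S) = 6 + 4*sqrt(2) (B(S) = 4*sqrt(2) + 6 = 6 + 4*sqrt(2))
-2 + B(5)*8 = -2 + (6 + 4*sqrt(2))*8 = -2 + (48 + 32*sqrt(2)) = 46 + 32*sqrt(2)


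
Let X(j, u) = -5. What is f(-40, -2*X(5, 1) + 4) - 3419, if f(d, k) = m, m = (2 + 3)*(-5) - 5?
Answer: -3449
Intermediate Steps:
m = -30 (m = 5*(-5) - 5 = -25 - 5 = -30)
f(d, k) = -30
f(-40, -2*X(5, 1) + 4) - 3419 = -30 - 3419 = -3449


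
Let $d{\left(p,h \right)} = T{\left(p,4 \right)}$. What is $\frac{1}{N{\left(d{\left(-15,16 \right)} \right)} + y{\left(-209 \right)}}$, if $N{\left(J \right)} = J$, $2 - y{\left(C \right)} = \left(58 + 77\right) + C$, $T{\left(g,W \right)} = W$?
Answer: $\frac{1}{80} \approx 0.0125$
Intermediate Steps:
$d{\left(p,h \right)} = 4$
$y{\left(C \right)} = -133 - C$ ($y{\left(C \right)} = 2 - \left(\left(58 + 77\right) + C\right) = 2 - \left(135 + C\right) = -133 - C$)
$\frac{1}{N{\left(d{\left(-15,16 \right)} \right)} + y{\left(-209 \right)}} = \frac{1}{4 - -76} = \frac{1}{4 + \left(-133 + 209\right)} = \frac{1}{4 + 76} = \frac{1}{80}$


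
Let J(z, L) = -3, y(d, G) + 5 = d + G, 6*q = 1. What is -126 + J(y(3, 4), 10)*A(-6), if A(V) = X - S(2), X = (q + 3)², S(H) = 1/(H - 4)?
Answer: -1891/12 ≈ -157.58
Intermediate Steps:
q = ⅙ (q = (⅙)*1 = ⅙ ≈ 0.16667)
y(d, G) = -5 + G + d (y(d, G) = -5 + (d + G) = -5 + (G + d) = -5 + G + d)
S(H) = 1/(-4 + H)
X = 361/36 (X = (⅙ + 3)² = (19/6)² = 361/36 ≈ 10.028)
A(V) = 379/36 (A(V) = 361/36 - 1/(-4 + 2) = 361/36 - 1/(-2) = 361/36 - 1*(-½) = 361/36 + ½ = 379/36)
-126 + J(y(3, 4), 10)*A(-6) = -126 - 3*379/36 = -126 - 379/12 = -1891/12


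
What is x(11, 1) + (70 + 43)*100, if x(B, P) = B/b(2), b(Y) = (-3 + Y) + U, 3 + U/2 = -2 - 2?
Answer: 169489/15 ≈ 11299.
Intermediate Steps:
U = -14 (U = -6 + 2*(-2 - 2) = -6 + 2*(-4) = -6 - 8 = -14)
b(Y) = -17 + Y (b(Y) = (-3 + Y) - 14 = -17 + Y)
x(B, P) = -B/15 (x(B, P) = B/(-17 + 2) = B/(-15) = B*(-1/15) = -B/15)
x(11, 1) + (70 + 43)*100 = -1/15*11 + (70 + 43)*100 = -11/15 + 113*100 = -11/15 + 11300 = 169489/15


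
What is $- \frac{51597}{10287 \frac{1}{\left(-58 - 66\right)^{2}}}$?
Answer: $- \frac{9794512}{127} \approx -77122.0$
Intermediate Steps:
$- \frac{51597}{10287 \frac{1}{\left(-58 - 66\right)^{2}}} = - \frac{51597}{10287 \frac{1}{\left(-124\right)^{2}}} = - \frac{51597}{10287 \cdot \frac{1}{15376}} = - \frac{51597}{\frac{10287}{15376}} = \left(-51597\right) \frac{15376}{10287} = - \frac{9794512}{127}$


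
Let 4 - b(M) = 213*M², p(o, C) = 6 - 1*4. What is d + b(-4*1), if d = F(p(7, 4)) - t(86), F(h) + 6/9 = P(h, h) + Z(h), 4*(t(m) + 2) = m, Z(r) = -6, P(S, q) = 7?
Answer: -20539/6 ≈ -3423.2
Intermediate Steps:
t(m) = -2 + m/4
p(o, C) = 2 (p(o, C) = 6 - 4 = 2)
F(h) = ⅓ (F(h) = -⅔ + (7 - 6) = -⅔ + 1 = ⅓)
b(M) = 4 - 213*M²
d = -115/6 (d = ⅓ - (-2 + (¼)*86) = ⅓ - (-2 + 43/2) = ⅓ - 1*39/2 = ⅓ - 39/2 = -115/6 ≈ -19.167)
d + b(-4*1) = -115/6 + (4 - 213*(-4*1)²) = -115/6 + (4 - 213*(-4)²) = -115/6 + (4 - 213*16) = -115/6 + (4 - 3408) = -115/6 - 3404 = -20539/6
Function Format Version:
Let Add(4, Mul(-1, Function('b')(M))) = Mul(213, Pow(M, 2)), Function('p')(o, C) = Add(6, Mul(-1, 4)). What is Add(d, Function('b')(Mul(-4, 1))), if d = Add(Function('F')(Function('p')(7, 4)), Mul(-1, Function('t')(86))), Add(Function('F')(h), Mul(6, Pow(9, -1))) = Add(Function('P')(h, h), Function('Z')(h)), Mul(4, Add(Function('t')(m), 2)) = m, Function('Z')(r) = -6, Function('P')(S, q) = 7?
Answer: Rational(-20539, 6) ≈ -3423.2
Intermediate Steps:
Function('t')(m) = Add(-2, Mul(Rational(1, 4), m))
Function('p')(o, C) = 2 (Function('p')(o, C) = Add(6, -4) = 2)
Function('F')(h) = Rational(1, 3) (Function('F')(h) = Add(Rational(-2, 3), Add(7, -6)) = Add(Rational(-2, 3), 1) = Rational(1, 3))
Function('b')(M) = Add(4, Mul(-213, Pow(M, 2))) (Function('b')(M) = Add(4, Mul(-1, Mul(213, Pow(M, 2)))) = Add(4, Mul(-213, Pow(M, 2))))
d = Rational(-115, 6) (d = Add(Rational(1, 3), Mul(-1, Add(-2, Mul(Rational(1, 4), 86)))) = Add(Rational(1, 3), Mul(-1, Add(-2, Rational(43, 2)))) = Add(Rational(1, 3), Mul(-1, Rational(39, 2))) = Add(Rational(1, 3), Rational(-39, 2)) = Rational(-115, 6) ≈ -19.167)
Add(d, Function('b')(Mul(-4, 1))) = Add(Rational(-115, 6), Add(4, Mul(-213, Pow(Mul(-4, 1), 2)))) = Add(Rational(-115, 6), Add(4, Mul(-213, Pow(-4, 2)))) = Add(Rational(-115, 6), Add(4, Mul(-213, 16))) = Add(Rational(-115, 6), Add(4, -3408)) = Add(Rational(-115, 6), -3404) = Rational(-20539, 6)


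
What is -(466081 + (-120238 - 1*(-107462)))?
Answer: -453305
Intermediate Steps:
-(466081 + (-120238 - 1*(-107462))) = -(466081 + (-120238 + 107462)) = -(466081 - 12776) = -1*453305 = -453305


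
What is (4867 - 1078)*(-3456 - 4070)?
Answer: -28516014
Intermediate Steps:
(4867 - 1078)*(-3456 - 4070) = 3789*(-7526) = -28516014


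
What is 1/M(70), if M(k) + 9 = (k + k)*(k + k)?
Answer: 1/19591 ≈ 5.1044e-5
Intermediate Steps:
M(k) = -9 + 4*k² (M(k) = -9 + (k + k)*(k + k) = -9 + (2*k)*(2*k) = -9 + 4*k²)
1/M(70) = 1/(-9 + 4*70²) = 1/(-9 + 4*4900) = 1/(-9 + 19600) = 1/19591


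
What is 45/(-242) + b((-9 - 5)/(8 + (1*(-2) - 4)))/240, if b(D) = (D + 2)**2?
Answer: -475/5808 ≈ -0.081784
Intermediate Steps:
b(D) = (2 + D)**2
45/(-242) + b((-9 - 5)/(8 + (1*(-2) - 4)))/240 = 45/(-242) + (2 + (-9 - 5)/(8 + (1*(-2) - 4)))**2/240 = 45*(-1/242) + (2 - 14/(8 + (-2 - 4)))**2*(1/240) = -45/242 + (2 - 14/(8 - 6))**2*(1/240) = -45/242 + (2 - 14/2)**2*(1/240) = -45/242 + (2 - 14*1/2)**2*(1/240) = -45/242 + (2 - 7)**2*(1/240) = -45/242 + (-5)**2*(1/240) = -45/242 + 25*(1/240) = -45/242 + 5/48 = -475/5808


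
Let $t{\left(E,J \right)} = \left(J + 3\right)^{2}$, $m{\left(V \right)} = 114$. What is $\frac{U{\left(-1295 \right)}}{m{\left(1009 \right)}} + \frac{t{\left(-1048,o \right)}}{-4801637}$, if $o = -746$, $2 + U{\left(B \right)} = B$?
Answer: $- \frac{6290656775}{547386618} \approx -11.492$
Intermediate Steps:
$U{\left(B \right)} = -2 + B$
$t{\left(E,J \right)} = \left(3 + J\right)^{2}$
$\frac{U{\left(-1295 \right)}}{m{\left(1009 \right)}} + \frac{t{\left(-1048,o \right)}}{-4801637} = \frac{-2 - 1295}{114} + \frac{\left(3 - 746\right)^{2}}{-4801637} = \left(-1297\right) \frac{1}{114} + \left(-743\right)^{2} \left(- \frac{1}{4801637}\right) = - \frac{1297}{114} + 552049 \left(- \frac{1}{4801637}\right) = - \frac{1297}{114} - \frac{552049}{4801637} = - \frac{6290656775}{547386618}$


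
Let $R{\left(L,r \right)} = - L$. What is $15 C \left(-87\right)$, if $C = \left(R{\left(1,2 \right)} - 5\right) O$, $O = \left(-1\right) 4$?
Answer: $-31320$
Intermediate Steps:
$O = -4$
$C = 24$ ($C = \left(\left(-1\right) 1 - 5\right) \left(-4\right) = \left(-1 - 5\right) \left(-4\right) = \left(-6\right) \left(-4\right) = 24$)
$15 C \left(-87\right) = 15 \cdot 24 \left(-87\right) = 360 \left(-87\right) = -31320$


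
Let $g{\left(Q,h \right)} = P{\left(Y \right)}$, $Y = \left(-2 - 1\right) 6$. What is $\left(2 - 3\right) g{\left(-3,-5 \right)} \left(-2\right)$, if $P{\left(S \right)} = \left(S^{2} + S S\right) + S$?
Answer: $1260$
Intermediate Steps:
$Y = -18$ ($Y = \left(-3\right) 6 = -18$)
$P{\left(S \right)} = S + 2 S^{2}$ ($P{\left(S \right)} = \left(S^{2} + S^{2}\right) + S = 2 S^{2} + S = S + 2 S^{2}$)
$g{\left(Q,h \right)} = 630$ ($g{\left(Q,h \right)} = - 18 \left(1 + 2 \left(-18\right)\right) = - 18 \left(1 - 36\right) = \left(-18\right) \left(-35\right) = 630$)
$\left(2 - 3\right) g{\left(-3,-5 \right)} \left(-2\right) = \left(2 - 3\right) 630 \left(-2\right) = \left(-1\right) 630 \left(-2\right) = \left(-630\right) \left(-2\right) = 1260$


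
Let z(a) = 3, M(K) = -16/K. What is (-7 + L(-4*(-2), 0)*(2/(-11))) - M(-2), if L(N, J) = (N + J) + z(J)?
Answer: -17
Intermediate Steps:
L(N, J) = 3 + J + N (L(N, J) = (N + J) + 3 = (J + N) + 3 = 3 + J + N)
(-7 + L(-4*(-2), 0)*(2/(-11))) - M(-2) = (-7 + (3 + 0 - 4*(-2))*(2/(-11))) - (-16)/(-2) = (-7 + (3 + 0 + 8)*(2*(-1/11))) - (-16)*(-1)/2 = (-7 + 11*(-2/11)) - 1*8 = (-7 - 2) - 8 = -9 - 8 = -17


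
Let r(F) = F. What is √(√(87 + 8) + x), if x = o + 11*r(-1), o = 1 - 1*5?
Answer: √(-15 + √95) ≈ 2.292*I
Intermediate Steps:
o = -4 (o = 1 - 5 = -4)
x = -15 (x = -4 + 11*(-1) = -4 - 11 = -15)
√(√(87 + 8) + x) = √(√(87 + 8) - 15) = √(√95 - 15) = √(-15 + √95)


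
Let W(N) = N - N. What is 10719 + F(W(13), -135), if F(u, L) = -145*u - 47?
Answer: 10672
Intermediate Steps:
W(N) = 0
F(u, L) = -47 - 145*u
10719 + F(W(13), -135) = 10719 + (-47 - 145*0) = 10719 + (-47 + 0) = 10719 - 47 = 10672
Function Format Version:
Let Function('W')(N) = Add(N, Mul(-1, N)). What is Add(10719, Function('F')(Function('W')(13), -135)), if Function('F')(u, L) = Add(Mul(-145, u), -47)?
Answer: 10672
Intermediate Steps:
Function('W')(N) = 0
Function('F')(u, L) = Add(-47, Mul(-145, u))
Add(10719, Function('F')(Function('W')(13), -135)) = Add(10719, Add(-47, Mul(-145, 0))) = Add(10719, Add(-47, 0)) = Add(10719, -47) = 10672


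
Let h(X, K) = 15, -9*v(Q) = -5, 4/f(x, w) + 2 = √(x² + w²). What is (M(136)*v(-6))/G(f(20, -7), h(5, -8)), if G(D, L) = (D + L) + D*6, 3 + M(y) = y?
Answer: 4476115/909189 - 18620*√449/909189 ≈ 4.4892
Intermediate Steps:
M(y) = -3 + y
f(x, w) = 4/(-2 + √(w² + x²)) (f(x, w) = 4/(-2 + √(x² + w²)) = 4/(-2 + √(w² + x²)))
v(Q) = 5/9 (v(Q) = -⅑*(-5) = 5/9)
G(D, L) = L + 7*D (G(D, L) = (D + L) + 6*D = L + 7*D)
(M(136)*v(-6))/G(f(20, -7), h(5, -8)) = ((-3 + 136)*(5/9))/(15 + 7*(4/(-2 + √((-7)² + 20²)))) = (133*(5/9))/(15 + 7*(4/(-2 + √(49 + 400)))) = 665/(9*(15 + 7*(4/(-2 + √449)))) = 665/(9*(15 + 28/(-2 + √449)))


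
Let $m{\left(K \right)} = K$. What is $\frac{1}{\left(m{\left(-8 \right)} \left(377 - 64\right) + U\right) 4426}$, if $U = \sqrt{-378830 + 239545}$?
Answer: $- \frac{4}{45315601} - \frac{i \sqrt{139285}}{28367566226} \approx -8.827 \cdot 10^{-8} - 1.3156 \cdot 10^{-8} i$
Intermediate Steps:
$U = i \sqrt{139285}$ ($U = \sqrt{-139285} = i \sqrt{139285} \approx 373.21 i$)
$\frac{1}{\left(m{\left(-8 \right)} \left(377 - 64\right) + U\right) 4426} = \frac{1}{\left(- 8 \left(377 - 64\right) + i \sqrt{139285}\right) 4426} = \frac{1}{\left(-8\right) 313 + i \sqrt{139285}} \cdot \frac{1}{4426} = \frac{1}{-2504 + i \sqrt{139285}} \cdot \frac{1}{4426} = \frac{1}{4426 \left(-2504 + i \sqrt{139285}\right)}$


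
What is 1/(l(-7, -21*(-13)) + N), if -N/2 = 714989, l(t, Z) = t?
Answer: -1/1429985 ≈ -6.9931e-7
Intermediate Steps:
N = -1429978 (N = -2*714989 = -1429978)
1/(l(-7, -21*(-13)) + N) = 1/(-7 - 1429978) = 1/(-1429985) = -1/1429985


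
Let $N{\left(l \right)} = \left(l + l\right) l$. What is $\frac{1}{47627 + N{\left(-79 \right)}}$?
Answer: $\frac{1}{60109} \approx 1.6636 \cdot 10^{-5}$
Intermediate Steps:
$N{\left(l \right)} = 2 l^{2}$ ($N{\left(l \right)} = 2 l l = 2 l^{2}$)
$\frac{1}{47627 + N{\left(-79 \right)}} = \frac{1}{47627 + 2 \left(-79\right)^{2}} = \frac{1}{47627 + 2 \cdot 6241} = \frac{1}{47627 + 12482} = \frac{1}{60109}$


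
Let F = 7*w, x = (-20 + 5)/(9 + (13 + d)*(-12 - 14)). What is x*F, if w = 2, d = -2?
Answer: 210/277 ≈ 0.75812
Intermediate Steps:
x = 15/277 (x = (-20 + 5)/(9 + (13 - 2)*(-12 - 14)) = -15/(9 + 11*(-26)) = -15/(9 - 286) = -15/(-277) = -15*(-1/277) = 15/277 ≈ 0.054152)
F = 14 (F = 7*2 = 14)
x*F = (15/277)*14 = 210/277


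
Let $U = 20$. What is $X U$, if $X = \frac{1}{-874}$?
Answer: $- \frac{10}{437} \approx -0.022883$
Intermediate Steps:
$X = - \frac{1}{874} \approx -0.0011442$
$X U = \left(- \frac{1}{874}\right) 20 = - \frac{10}{437}$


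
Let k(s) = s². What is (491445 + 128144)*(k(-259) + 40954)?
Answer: 66937297615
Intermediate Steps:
(491445 + 128144)*(k(-259) + 40954) = (491445 + 128144)*((-259)² + 40954) = 619589*(67081 + 40954) = 619589*108035 = 66937297615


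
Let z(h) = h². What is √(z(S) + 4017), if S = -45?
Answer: √6042 ≈ 77.730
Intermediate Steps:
√(z(S) + 4017) = √((-45)² + 4017) = √(2025 + 4017) = √6042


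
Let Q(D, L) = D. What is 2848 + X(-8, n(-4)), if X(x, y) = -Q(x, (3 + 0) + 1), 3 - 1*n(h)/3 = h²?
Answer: 2856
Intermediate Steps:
n(h) = 9 - 3*h²
X(x, y) = -x
2848 + X(-8, n(-4)) = 2848 - 1*(-8) = 2848 + 8 = 2856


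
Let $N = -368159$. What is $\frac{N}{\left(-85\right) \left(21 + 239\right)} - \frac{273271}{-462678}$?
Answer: $\frac{88189179451}{5112591900} \approx 17.249$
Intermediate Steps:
$\frac{N}{\left(-85\right) \left(21 + 239\right)} - \frac{273271}{-462678} = - \frac{368159}{\left(-85\right) \left(21 + 239\right)} - \frac{273271}{-462678} = - \frac{368159}{\left(-85\right) 260} - - \frac{273271}{462678} = - \frac{368159}{-22100} + \frac{273271}{462678} = \left(-368159\right) \left(- \frac{1}{22100}\right) + \frac{273271}{462678} = \frac{368159}{22100} + \frac{273271}{462678} = \frac{88189179451}{5112591900}$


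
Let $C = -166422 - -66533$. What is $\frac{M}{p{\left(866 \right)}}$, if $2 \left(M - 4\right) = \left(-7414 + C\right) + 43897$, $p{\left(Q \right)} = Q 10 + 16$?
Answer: $- \frac{31699}{8676} \approx -3.6536$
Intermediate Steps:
$p{\left(Q \right)} = 16 + 10 Q$ ($p{\left(Q \right)} = 10 Q + 16 = 16 + 10 Q$)
$C = -99889$ ($C = -166422 + 66533 = -99889$)
$M = -31699$ ($M = 4 + \frac{\left(-7414 - 99889\right) + 43897}{2} = 4 + \frac{-107303 + 43897}{2} = 4 + \frac{1}{2} \left(-63406\right) = 4 - 31703 = -31699$)
$\frac{M}{p{\left(866 \right)}} = - \frac{31699}{16 + 10 \cdot 866} = - \frac{31699}{16 + 8660} = - \frac{31699}{8676}$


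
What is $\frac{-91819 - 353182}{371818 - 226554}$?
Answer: $- \frac{445001}{145264} \approx -3.0634$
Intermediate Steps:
$\frac{-91819 - 353182}{371818 - 226554} = - \frac{445001}{371818 - 226554} = - \frac{445001}{145264}$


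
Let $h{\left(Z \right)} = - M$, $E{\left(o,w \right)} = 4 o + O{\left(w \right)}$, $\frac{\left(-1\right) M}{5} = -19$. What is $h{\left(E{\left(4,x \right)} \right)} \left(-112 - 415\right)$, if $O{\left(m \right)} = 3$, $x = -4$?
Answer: $50065$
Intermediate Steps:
$M = 95$ ($M = \left(-5\right) \left(-19\right) = 95$)
$E{\left(o,w \right)} = 3 + 4 o$ ($E{\left(o,w \right)} = 4 o + 3 = 3 + 4 o$)
$h{\left(Z \right)} = -95$ ($h{\left(Z \right)} = \left(-1\right) 95 = -95$)
$h{\left(E{\left(4,x \right)} \right)} \left(-112 - 415\right) = - 95 \left(-112 - 415\right) = \left(-95\right) \left(-527\right) = 50065$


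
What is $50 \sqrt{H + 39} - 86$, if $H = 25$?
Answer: $314$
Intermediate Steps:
$50 \sqrt{H + 39} - 86 = 50 \sqrt{25 + 39} - 86 = 50 \sqrt{64} - 86 = 50 \cdot 8 - 86 = 400 - 86 = 314$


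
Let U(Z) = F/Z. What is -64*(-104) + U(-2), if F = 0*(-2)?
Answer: 6656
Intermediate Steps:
F = 0
U(Z) = 0 (U(Z) = 0/Z = 0)
-64*(-104) + U(-2) = -64*(-104) + 0 = 6656 + 0 = 6656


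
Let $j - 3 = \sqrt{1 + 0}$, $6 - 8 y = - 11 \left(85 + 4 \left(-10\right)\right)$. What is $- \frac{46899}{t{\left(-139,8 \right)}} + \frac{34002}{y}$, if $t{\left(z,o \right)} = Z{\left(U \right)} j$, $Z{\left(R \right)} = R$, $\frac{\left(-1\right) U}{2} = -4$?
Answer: $- \frac{4930629}{5344} \approx -922.65$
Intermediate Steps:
$U = 8$ ($U = \left(-2\right) \left(-4\right) = 8$)
$y = \frac{501}{8}$ ($y = \frac{3}{4} - \frac{\left(-11\right) \left(85 + 4 \left(-10\right)\right)}{8} = \frac{3}{4} - \frac{\left(-11\right) \left(85 - 40\right)}{8} = \frac{3}{4} - \frac{\left(-11\right) 45}{8} = \frac{3}{4} - - \frac{495}{8} = \frac{3}{4} + \frac{495}{8} = \frac{501}{8} \approx 62.625$)
$j = 4$ ($j = 3 + \sqrt{1 + 0} = 3 + \sqrt{1} = 3 + 1 = 4$)
$t{\left(z,o \right)} = 32$ ($t{\left(z,o \right)} = 8 \cdot 4 = 32$)
$- \frac{46899}{t{\left(-139,8 \right)}} + \frac{34002}{y} = - \frac{46899}{32} + \frac{34002}{\frac{501}{8}} = \left(-46899\right) \frac{1}{32} + 34002 \cdot \frac{8}{501} = - \frac{46899}{32} + \frac{90672}{167} = - \frac{4930629}{5344}$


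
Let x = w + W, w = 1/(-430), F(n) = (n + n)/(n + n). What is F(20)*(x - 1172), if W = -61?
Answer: -530191/430 ≈ -1233.0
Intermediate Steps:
F(n) = 1 (F(n) = (2*n)/((2*n)) = (2*n)*(1/(2*n)) = 1)
w = -1/430 ≈ -0.0023256
x = -26231/430 (x = -1/430 - 61 = -26231/430 ≈ -61.002)
F(20)*(x - 1172) = 1*(-26231/430 - 1172) = 1*(-530191/430) = -530191/430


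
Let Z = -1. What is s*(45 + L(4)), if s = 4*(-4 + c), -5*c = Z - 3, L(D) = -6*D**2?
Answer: 3264/5 ≈ 652.80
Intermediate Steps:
c = 4/5 (c = -(-1 - 3)/5 = -1/5*(-4) = 4/5 ≈ 0.80000)
s = -64/5 (s = 4*(-4 + 4/5) = 4*(-16/5) = -64/5 ≈ -12.800)
s*(45 + L(4)) = -64*(45 - 6*4**2)/5 = -64*(45 - 6*16)/5 = -64*(45 - 96)/5 = -64/5*(-51) = 3264/5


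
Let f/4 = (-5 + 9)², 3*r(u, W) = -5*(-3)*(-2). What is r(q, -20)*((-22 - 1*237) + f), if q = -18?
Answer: 1950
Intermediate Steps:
r(u, W) = -10 (r(u, W) = (-5*(-3)*(-2))/3 = (15*(-2))/3 = (⅓)*(-30) = -10)
f = 64 (f = 4*(-5 + 9)² = 4*4² = 4*16 = 64)
r(q, -20)*((-22 - 1*237) + f) = -10*((-22 - 1*237) + 64) = -10*((-22 - 237) + 64) = -10*(-259 + 64) = -10*(-195) = 1950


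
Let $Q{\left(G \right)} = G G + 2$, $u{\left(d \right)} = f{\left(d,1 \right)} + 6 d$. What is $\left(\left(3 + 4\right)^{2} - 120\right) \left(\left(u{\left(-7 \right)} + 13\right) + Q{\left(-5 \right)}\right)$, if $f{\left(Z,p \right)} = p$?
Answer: $71$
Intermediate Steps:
$u{\left(d \right)} = 1 + 6 d$
$Q{\left(G \right)} = 2 + G^{2}$ ($Q{\left(G \right)} = G^{2} + 2 = 2 + G^{2}$)
$\left(\left(3 + 4\right)^{2} - 120\right) \left(\left(u{\left(-7 \right)} + 13\right) + Q{\left(-5 \right)}\right) = \left(\left(3 + 4\right)^{2} - 120\right) \left(\left(\left(1 + 6 \left(-7\right)\right) + 13\right) + \left(2 + \left(-5\right)^{2}\right)\right) = \left(7^{2} - 120\right) \left(\left(\left(1 - 42\right) + 13\right) + \left(2 + 25\right)\right) = \left(49 - 120\right) \left(\left(-41 + 13\right) + 27\right) = - 71 \left(-28 + 27\right) = \left(-71\right) \left(-1\right) = 71$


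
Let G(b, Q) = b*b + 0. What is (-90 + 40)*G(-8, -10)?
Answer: -3200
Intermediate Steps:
G(b, Q) = b² (G(b, Q) = b² + 0 = b²)
(-90 + 40)*G(-8, -10) = (-90 + 40)*(-8)² = -50*64 = -3200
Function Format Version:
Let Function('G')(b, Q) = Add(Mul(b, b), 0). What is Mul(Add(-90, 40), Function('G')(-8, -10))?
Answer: -3200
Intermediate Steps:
Function('G')(b, Q) = Pow(b, 2) (Function('G')(b, Q) = Add(Pow(b, 2), 0) = Pow(b, 2))
Mul(Add(-90, 40), Function('G')(-8, -10)) = Mul(Add(-90, 40), Pow(-8, 2)) = Mul(-50, 64) = -3200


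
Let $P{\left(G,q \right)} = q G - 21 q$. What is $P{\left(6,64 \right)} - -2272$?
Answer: $1312$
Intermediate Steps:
$P{\left(G,q \right)} = - 21 q + G q$ ($P{\left(G,q \right)} = G q - 21 q = - 21 q + G q$)
$P{\left(6,64 \right)} - -2272 = 64 \left(-21 + 6\right) - -2272 = 64 \left(-15\right) + 2272 = -960 + 2272 = 1312$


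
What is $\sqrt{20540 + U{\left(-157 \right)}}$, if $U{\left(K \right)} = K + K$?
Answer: $\sqrt{20226} \approx 142.22$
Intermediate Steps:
$U{\left(K \right)} = 2 K$
$\sqrt{20540 + U{\left(-157 \right)}} = \sqrt{20540 + 2 \left(-157\right)} = \sqrt{20540 - 314} = \sqrt{20226}$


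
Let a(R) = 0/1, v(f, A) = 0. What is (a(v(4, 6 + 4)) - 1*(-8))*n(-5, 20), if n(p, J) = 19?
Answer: 152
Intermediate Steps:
a(R) = 0 (a(R) = 0*1 = 0)
(a(v(4, 6 + 4)) - 1*(-8))*n(-5, 20) = (0 - 1*(-8))*19 = (0 + 8)*19 = 8*19 = 152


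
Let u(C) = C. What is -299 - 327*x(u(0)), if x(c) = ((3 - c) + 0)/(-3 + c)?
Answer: 28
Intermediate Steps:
x(c) = (3 - c)/(-3 + c)
-299 - 327*x(u(0)) = -299 - 327*(-1) = -299 + 327 = 28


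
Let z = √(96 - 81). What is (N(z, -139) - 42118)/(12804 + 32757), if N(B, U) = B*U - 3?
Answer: -42121/45561 - 139*√15/45561 ≈ -0.93631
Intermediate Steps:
z = √15 ≈ 3.8730
N(B, U) = -3 + B*U
(N(z, -139) - 42118)/(12804 + 32757) = ((-3 + √15*(-139)) - 42118)/(12804 + 32757) = ((-3 - 139*√15) - 42118)/45561 = (-42121 - 139*√15)*(1/45561) = -42121/45561 - 139*√15/45561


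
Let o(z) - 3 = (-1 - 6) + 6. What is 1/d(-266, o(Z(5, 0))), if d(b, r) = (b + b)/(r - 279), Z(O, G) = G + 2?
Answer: 277/532 ≈ 0.52068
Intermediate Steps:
Z(O, G) = 2 + G
o(z) = 2 (o(z) = 3 + ((-1 - 6) + 6) = 3 + (-7 + 6) = 3 - 1 = 2)
d(b, r) = 2*b/(-279 + r) (d(b, r) = (2*b)/(-279 + r) = 2*b/(-279 + r))
1/d(-266, o(Z(5, 0))) = 1/(2*(-266)/(-279 + 2)) = 1/(2*(-266)/(-277)) = 1/(2*(-266)*(-1/277)) = 1/(532/277) = 277/532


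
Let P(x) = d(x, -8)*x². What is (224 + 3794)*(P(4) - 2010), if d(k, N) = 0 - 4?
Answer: -8333332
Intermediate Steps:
d(k, N) = -4
P(x) = -4*x²
(224 + 3794)*(P(4) - 2010) = (224 + 3794)*(-4*4² - 2010) = 4018*(-4*16 - 2010) = 4018*(-64 - 2010) = 4018*(-2074) = -8333332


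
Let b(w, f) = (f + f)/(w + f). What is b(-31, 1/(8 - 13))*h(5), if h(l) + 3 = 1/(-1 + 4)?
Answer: -4/117 ≈ -0.034188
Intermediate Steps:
b(w, f) = 2*f/(f + w) (b(w, f) = (2*f)/(f + w) = 2*f/(f + w))
h(l) = -8/3 (h(l) = -3 + 1/(-1 + 4) = -3 + 1/3 = -3 + ⅓ = -8/3)
b(-31, 1/(8 - 13))*h(5) = (2/((8 - 13)*(1/(8 - 13) - 31)))*(-8/3) = (2/(-5*(1/(-5) - 31)))*(-8/3) = (2*(-⅕)/(-⅕ - 31))*(-8/3) = (2*(-⅕)/(-156/5))*(-8/3) = (2*(-⅕)*(-5/156))*(-8/3) = (1/78)*(-8/3) = -4/117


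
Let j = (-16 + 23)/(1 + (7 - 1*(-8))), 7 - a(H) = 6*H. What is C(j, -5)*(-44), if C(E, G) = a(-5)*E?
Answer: -2849/4 ≈ -712.25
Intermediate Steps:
a(H) = 7 - 6*H
j = 7/16 (j = 7/(1 + (7 + 8)) = 7/(1 + 15) = 7/16 ≈ 0.43750)
C(E, G) = 37*E (C(E, G) = (7 - 6*(-5))*E = (7 + 30)*E = 37*E)
C(j, -5)*(-44) = (37*(7/16))*(-44) = (259/16)*(-44) = -2849/4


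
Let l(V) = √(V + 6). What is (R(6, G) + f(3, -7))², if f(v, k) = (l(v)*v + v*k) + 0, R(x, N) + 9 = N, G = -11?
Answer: 1024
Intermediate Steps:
R(x, N) = -9 + N
l(V) = √(6 + V)
f(v, k) = k*v + v*√(6 + v) (f(v, k) = (√(6 + v)*v + v*k) + 0 = (v*√(6 + v) + k*v) + 0 = (k*v + v*√(6 + v)) + 0 = k*v + v*√(6 + v))
(R(6, G) + f(3, -7))² = ((-9 - 11) + 3*(-7 + √(6 + 3)))² = (-20 + 3*(-7 + √9))² = (-20 + 3*(-7 + 3))² = (-20 + 3*(-4))² = (-20 - 12)² = (-32)² = 1024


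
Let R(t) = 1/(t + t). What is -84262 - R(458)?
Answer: -77183993/916 ≈ -84262.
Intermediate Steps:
R(t) = 1/(2*t)
-84262 - R(458) = -84262 - 1/(2*458) = -84262 - 1*1/916 = -84262 - 1/916 = -77183993/916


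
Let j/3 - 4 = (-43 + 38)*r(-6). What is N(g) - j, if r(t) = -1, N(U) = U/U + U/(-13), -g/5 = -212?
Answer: -1398/13 ≈ -107.54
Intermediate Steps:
g = 1060 (g = -5*(-212) = 1060)
N(U) = 1 - U/13 (N(U) = 1 + U*(-1/13) = 1 - U/13)
j = 27 (j = 12 + 3*((-43 + 38)*(-1)) = 12 + 3*(-5*(-1)) = 12 + 3*5 = 12 + 15 = 27)
N(g) - j = (1 - 1/13*1060) - 1*27 = (1 - 1060/13) - 27 = -1047/13 - 27 = -1398/13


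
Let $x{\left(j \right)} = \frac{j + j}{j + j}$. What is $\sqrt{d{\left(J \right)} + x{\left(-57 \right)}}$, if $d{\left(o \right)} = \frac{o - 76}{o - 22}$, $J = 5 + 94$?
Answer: $\frac{10 \sqrt{77}}{77} \approx 1.1396$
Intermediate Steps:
$J = 99$
$x{\left(j \right)} = 1$ ($x{\left(j \right)} = \frac{2 j}{2 j} = 2 j \frac{1}{2 j} = 1$)
$d{\left(o \right)} = \frac{-76 + o}{-22 + o}$
$\sqrt{d{\left(J \right)} + x{\left(-57 \right)}} = \sqrt{\frac{-76 + 99}{-22 + 99} + 1} = \sqrt{\frac{1}{77} \cdot 23 + 1} = \sqrt{\frac{23}{77} + 1} = \sqrt{\frac{100}{77}} = \frac{10 \sqrt{77}}{77}$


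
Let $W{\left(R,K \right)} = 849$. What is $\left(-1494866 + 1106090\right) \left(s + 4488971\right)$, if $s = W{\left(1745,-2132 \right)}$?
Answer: $-1745534260320$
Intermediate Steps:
$s = 849$
$\left(-1494866 + 1106090\right) \left(s + 4488971\right) = \left(-1494866 + 1106090\right) \left(849 + 4488971\right) = \left(-388776\right) 4489820 = -1745534260320$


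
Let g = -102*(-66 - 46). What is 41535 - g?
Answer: 30111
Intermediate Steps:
g = 11424 (g = -102*(-112) = 11424)
41535 - g = 41535 - 1*11424 = 41535 - 11424 = 30111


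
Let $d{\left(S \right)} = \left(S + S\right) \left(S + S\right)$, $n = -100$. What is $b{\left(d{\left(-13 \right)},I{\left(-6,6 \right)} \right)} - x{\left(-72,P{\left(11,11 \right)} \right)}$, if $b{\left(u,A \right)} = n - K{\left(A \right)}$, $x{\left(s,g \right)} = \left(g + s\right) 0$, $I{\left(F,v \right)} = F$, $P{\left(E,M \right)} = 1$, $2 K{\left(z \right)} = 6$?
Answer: $-103$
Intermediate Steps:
$K{\left(z \right)} = 3$ ($K{\left(z \right)} = \frac{1}{2} \cdot 6 = 3$)
$d{\left(S \right)} = 4 S^{2}$ ($d{\left(S \right)} = 2 S 2 S = 4 S^{2}$)
$x{\left(s,g \right)} = 0$
$b{\left(u,A \right)} = -103$ ($b{\left(u,A \right)} = -100 - 3 = -103$)
$b{\left(d{\left(-13 \right)},I{\left(-6,6 \right)} \right)} - x{\left(-72,P{\left(11,11 \right)} \right)} = -103 - 0 = -103 + 0 = -103$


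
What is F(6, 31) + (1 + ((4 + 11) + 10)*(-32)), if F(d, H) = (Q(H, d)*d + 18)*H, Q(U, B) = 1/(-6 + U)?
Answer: -5839/25 ≈ -233.56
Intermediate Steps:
F(d, H) = H*(18 + d/(-6 + H)) (F(d, H) = (d/(-6 + H) + 18)*H = (18 + d/(-6 + H))*H = H*(18 + d/(-6 + H)))
F(6, 31) + (1 + ((4 + 11) + 10)*(-32)) = 31*(-108 + 6 + 18*31)/(-6 + 31) + (1 + ((4 + 11) + 10)*(-32)) = 31*(-108 + 6 + 558)/25 + (1 + (15 + 10)*(-32)) = 31*(1/25)*456 + (1 + 25*(-32)) = 14136/25 + (1 - 800) = 14136/25 - 799 = -5839/25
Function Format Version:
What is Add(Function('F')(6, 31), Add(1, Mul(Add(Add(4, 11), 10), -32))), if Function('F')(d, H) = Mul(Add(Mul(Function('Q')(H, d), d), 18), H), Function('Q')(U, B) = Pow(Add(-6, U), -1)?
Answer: Rational(-5839, 25) ≈ -233.56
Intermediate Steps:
Function('F')(d, H) = Mul(H, Add(18, Mul(d, Pow(Add(-6, H), -1)))) (Function('F')(d, H) = Mul(Add(Mul(Pow(Add(-6, H), -1), d), 18), H) = Mul(Add(Mul(d, Pow(Add(-6, H), -1)), 18), H) = Mul(Add(18, Mul(d, Pow(Add(-6, H), -1))), H) = Mul(H, Add(18, Mul(d, Pow(Add(-6, H), -1)))))
Add(Function('F')(6, 31), Add(1, Mul(Add(Add(4, 11), 10), -32))) = Add(Mul(31, Pow(Add(-6, 31), -1), Add(-108, 6, Mul(18, 31))), Add(1, Mul(Add(Add(4, 11), 10), -32))) = Add(Mul(31, Pow(25, -1), Add(-108, 6, 558)), Add(1, Mul(Add(15, 10), -32))) = Add(Mul(31, Rational(1, 25), 456), Add(1, Mul(25, -32))) = Add(Rational(14136, 25), Add(1, -800)) = Add(Rational(14136, 25), -799) = Rational(-5839, 25)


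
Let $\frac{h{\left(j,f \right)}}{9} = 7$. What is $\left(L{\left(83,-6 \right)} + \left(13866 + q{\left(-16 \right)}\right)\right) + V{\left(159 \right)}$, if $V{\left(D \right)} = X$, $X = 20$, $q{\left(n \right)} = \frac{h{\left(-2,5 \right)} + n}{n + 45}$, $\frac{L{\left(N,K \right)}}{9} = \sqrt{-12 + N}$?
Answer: $\frac{402741}{29} + 9 \sqrt{71} \approx 13963.0$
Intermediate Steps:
$h{\left(j,f \right)} = 63$ ($h{\left(j,f \right)} = 9 \cdot 7 = 63$)
$L{\left(N,K \right)} = 9 \sqrt{-12 + N}$
$q{\left(n \right)} = \frac{63 + n}{45 + n}$ ($q{\left(n \right)} = \frac{63 + n}{n + 45} = \frac{63 + n}{45 + n}$)
$V{\left(D \right)} = 20$
$\left(L{\left(83,-6 \right)} + \left(13866 + q{\left(-16 \right)}\right)\right) + V{\left(159 \right)} = \left(9 \sqrt{-12 + 83} + \left(13866 + \frac{63 - 16}{45 - 16}\right)\right) + 20 = \left(9 \sqrt{71} + \left(13866 + \frac{1}{29} \cdot 47\right)\right) + 20 = \left(9 \sqrt{71} + \left(13866 + \frac{47}{29}\right)\right) + 20 = \left(9 \sqrt{71} + \frac{402161}{29}\right) + 20 = \left(\frac{402161}{29} + 9 \sqrt{71}\right) + 20 = \frac{402741}{29} + 9 \sqrt{71}$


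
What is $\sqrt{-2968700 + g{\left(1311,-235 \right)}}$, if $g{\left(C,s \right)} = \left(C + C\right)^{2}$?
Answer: $2 \sqrt{976546} \approx 1976.4$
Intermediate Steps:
$g{\left(C,s \right)} = 4 C^{2}$ ($g{\left(C,s \right)} = \left(2 C\right)^{2} = 4 C^{2}$)
$\sqrt{-2968700 + g{\left(1311,-235 \right)}} = \sqrt{-2968700 + 4 \cdot 1311^{2}} = \sqrt{-2968700 + 4 \cdot 1718721} = \sqrt{-2968700 + 6874884} = \sqrt{3906184} = 2 \sqrt{976546}$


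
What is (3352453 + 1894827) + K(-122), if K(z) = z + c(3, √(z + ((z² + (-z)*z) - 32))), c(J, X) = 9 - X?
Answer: 5247167 - I*√154 ≈ 5.2472e+6 - 12.41*I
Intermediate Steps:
K(z) = 9 + z - √(-32 + z) (K(z) = z + (9 - √(z + ((z² + (-z)*z) - 32))) = z + (9 - √(z + ((z² - z²) - 32))) = z + (9 - √(z + (0 - 32))) = z + (9 - √(z - 32)) = z + (9 - √(-32 + z)) = 9 + z - √(-32 + z))
(3352453 + 1894827) + K(-122) = (3352453 + 1894827) + (9 - 122 - √(-32 - 122)) = 5247280 + (9 - 122 - √(-154)) = 5247280 + (9 - 122 - I*√154) = 5247280 + (-113 - I*√154) = 5247167 - I*√154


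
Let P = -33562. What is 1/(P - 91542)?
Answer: -1/125104 ≈ -7.9934e-6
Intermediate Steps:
1/(P - 91542) = 1/(-33562 - 91542) = 1/(-125104) = -1/125104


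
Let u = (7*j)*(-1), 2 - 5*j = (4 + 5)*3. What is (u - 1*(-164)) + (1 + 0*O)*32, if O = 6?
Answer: 231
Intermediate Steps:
j = -5 (j = ⅖ - (4 + 5)*3/5 = ⅖ - 9*3/5 = ⅖ - ⅕*27 = ⅖ - 27/5 = -5)
u = 35 (u = (7*(-5))*(-1) = -35*(-1) = 35)
(u - 1*(-164)) + (1 + 0*O)*32 = (35 - 1*(-164)) + (1 + 0*6)*32 = (35 + 164) + (1 + 0)*32 = 199 + 1*32 = 199 + 32 = 231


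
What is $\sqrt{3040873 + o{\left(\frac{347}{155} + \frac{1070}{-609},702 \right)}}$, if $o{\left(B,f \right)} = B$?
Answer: $\frac{2 \sqrt{6773861950403415}}{94395} \approx 1743.8$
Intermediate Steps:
$\sqrt{3040873 + o{\left(\frac{347}{155} + \frac{1070}{-609},702 \right)}} = \sqrt{3040873 + \left(\frac{347}{155} + \frac{1070}{-609}\right)} = \sqrt{3040873 + \left(347 \cdot \frac{1}{155} + 1070 \left(- \frac{1}{609}\right)\right)} = \sqrt{3040873 + \left(\frac{347}{155} - \frac{1070}{609}\right)} = \sqrt{3040873 + \frac{45473}{94395}} = \sqrt{\frac{287043252308}{94395}} = \frac{2 \sqrt{6773861950403415}}{94395}$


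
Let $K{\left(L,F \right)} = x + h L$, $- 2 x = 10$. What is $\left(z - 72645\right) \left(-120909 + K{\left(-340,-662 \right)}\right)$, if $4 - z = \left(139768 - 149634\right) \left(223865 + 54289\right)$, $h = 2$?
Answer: $-333677613148462$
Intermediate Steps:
$x = -5$ ($x = \left(- \frac{1}{2}\right) 10 = -5$)
$z = 2744267368$ ($z = 4 - \left(139768 - 149634\right) \left(223865 + 54289\right) = 4 - \left(-9866\right) 278154 = 4 - -2744267364 = 4 + 2744267364 = 2744267368$)
$K{\left(L,F \right)} = -5 + 2 L$
$\left(z - 72645\right) \left(-120909 + K{\left(-340,-662 \right)}\right) = \left(2744267368 - 72645\right) \left(-120909 + \left(-5 + 2 \left(-340\right)\right)\right) = 2744194723 \left(-120909 - 685\right) = 2744194723 \left(-121594\right) = -333677613148462$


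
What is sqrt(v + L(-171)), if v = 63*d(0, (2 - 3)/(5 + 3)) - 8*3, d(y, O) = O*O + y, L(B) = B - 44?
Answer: I*sqrt(15233)/8 ≈ 15.428*I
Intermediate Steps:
L(B) = -44 + B
d(y, O) = y + O**2 (d(y, O) = O**2 + y = y + O**2)
v = -1473/64 (v = 63*(0 + ((2 - 3)/(5 + 3))**2) - 8*3 = 63*(0 + (-1/8)**2) - 24 = 63*(0 + 1/64) - 24 = 63*(1/64) - 24 = 63/64 - 24 = -1473/64 ≈ -23.016)
sqrt(v + L(-171)) = sqrt(-1473/64 + (-44 - 171)) = sqrt(-1473/64 - 215) = sqrt(-15233/64) = I*sqrt(15233)/8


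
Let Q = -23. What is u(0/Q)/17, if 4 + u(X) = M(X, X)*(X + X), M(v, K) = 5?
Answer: -4/17 ≈ -0.23529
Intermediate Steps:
u(X) = -4 + 10*X (u(X) = -4 + 5*(X + X) = -4 + 5*(2*X) = -4 + 10*X)
u(0/Q)/17 = (-4 + 10*(0/(-23)))/17 = (-4 + 10*(0*(-1/23)))*(1/17) = (-4 + 10*0)*(1/17) = (-4 + 0)*(1/17) = -4*1/17 = -4/17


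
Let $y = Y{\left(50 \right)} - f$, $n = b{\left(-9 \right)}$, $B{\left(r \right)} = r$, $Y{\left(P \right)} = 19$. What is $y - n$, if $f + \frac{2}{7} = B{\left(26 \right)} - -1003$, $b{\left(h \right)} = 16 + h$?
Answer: $- \frac{7117}{7} \approx -1016.7$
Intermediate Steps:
$n = 7$ ($n = 16 - 9 = 7$)
$f = \frac{7201}{7}$ ($f = - \frac{2}{7} + \left(26 - -1003\right) = - \frac{2}{7} + \left(26 + 1003\right) = - \frac{2}{7} + 1029 = \frac{7201}{7} \approx 1028.7$)
$y = - \frac{7068}{7}$ ($y = 19 - \frac{7201}{7} = - \frac{7068}{7} \approx -1009.7$)
$y - n = - \frac{7068}{7} - 7 = - \frac{7117}{7}$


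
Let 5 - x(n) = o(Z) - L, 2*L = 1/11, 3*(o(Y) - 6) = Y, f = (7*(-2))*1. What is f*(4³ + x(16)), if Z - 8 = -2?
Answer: -9401/11 ≈ -854.64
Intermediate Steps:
Z = 6 (Z = 8 - 2 = 6)
f = -14 (f = -14*1 = -14)
o(Y) = 6 + Y/3
L = 1/22 (L = (½)/11 = (½)*(1/11) = 1/22 ≈ 0.045455)
x(n) = -65/22 (x(n) = 5 - ((6 + (⅓)*6) - 1*1/22) = 5 - ((6 + 2) - 1/22) = 5 - (8 - 1/22) = 5 - 1*175/22 = 5 - 175/22 = -65/22)
f*(4³ + x(16)) = -14*(4³ - 65/22) = -14*(64 - 65/22) = -14*1343/22 = -9401/11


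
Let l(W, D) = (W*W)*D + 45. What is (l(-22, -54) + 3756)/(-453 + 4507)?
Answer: -22335/4054 ≈ -5.5094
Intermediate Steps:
l(W, D) = 45 + D*W² (l(W, D) = W²*D + 45 = D*W² + 45 = 45 + D*W²)
(l(-22, -54) + 3756)/(-453 + 4507) = ((45 - 54*(-22)²) + 3756)/(-453 + 4507) = ((45 - 54*484) + 3756)/4054 = ((45 - 26136) + 3756)*(1/4054) = (-26091 + 3756)*(1/4054) = -22335*1/4054 = -22335/4054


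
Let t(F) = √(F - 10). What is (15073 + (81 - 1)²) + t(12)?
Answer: 21473 + √2 ≈ 21474.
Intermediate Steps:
t(F) = √(-10 + F)
(15073 + (81 - 1)²) + t(12) = (15073 + (81 - 1)²) + √(-10 + 12) = (15073 + 80²) + √2 = (15073 + 6400) + √2 = 21473 + √2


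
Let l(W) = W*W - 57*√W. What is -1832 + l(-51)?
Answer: 769 - 57*I*√51 ≈ 769.0 - 407.06*I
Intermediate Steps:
l(W) = W² - 57*√W
-1832 + l(-51) = -1832 + ((-51)² - 57*I*√51) = -1832 + (2601 - 57*I*√51) = 769 - 57*I*√51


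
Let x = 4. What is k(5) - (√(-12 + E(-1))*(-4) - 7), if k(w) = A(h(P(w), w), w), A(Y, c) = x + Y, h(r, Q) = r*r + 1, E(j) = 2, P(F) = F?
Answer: 37 + 4*I*√10 ≈ 37.0 + 12.649*I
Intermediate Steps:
h(r, Q) = 1 + r² (h(r, Q) = r² + 1 = 1 + r²)
A(Y, c) = 4 + Y
k(w) = 5 + w² (k(w) = 4 + (1 + w²) = 5 + w²)
k(5) - (√(-12 + E(-1))*(-4) - 7) = (5 + 5²) - (√(-12 + 2)*(-4) - 7) = (5 + 25) - (√(-10)*(-4) - 7) = 30 - ((I*√10)*(-4) - 7) = 30 - (-4*I*√10 - 7) = 30 - (-7 - 4*I*√10) = 30 + (7 + 4*I*√10) = 37 + 4*I*√10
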